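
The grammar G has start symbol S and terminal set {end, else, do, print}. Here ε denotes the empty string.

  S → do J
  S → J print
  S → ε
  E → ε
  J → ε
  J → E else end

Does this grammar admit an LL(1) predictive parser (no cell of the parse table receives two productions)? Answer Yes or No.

Yes

FIRST(S) = {ε, do, else, print}
FIRST(E) = {ε}
FIRST(J) = {ε, else}
FOLLOW(S) = {$}
FOLLOW(E) = {else}
FOLLOW(J) = {$, print}
Each cell of M receives at most one production.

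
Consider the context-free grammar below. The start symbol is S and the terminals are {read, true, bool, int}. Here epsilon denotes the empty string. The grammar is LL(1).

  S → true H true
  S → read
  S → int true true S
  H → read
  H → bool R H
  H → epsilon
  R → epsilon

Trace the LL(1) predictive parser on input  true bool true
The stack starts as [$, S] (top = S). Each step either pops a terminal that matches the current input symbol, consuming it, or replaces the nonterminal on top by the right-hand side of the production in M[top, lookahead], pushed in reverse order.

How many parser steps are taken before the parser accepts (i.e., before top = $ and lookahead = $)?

     Stack            Input             Action
  1  $ S              true bool true $  expand S → true H true
  2  $ true H true    true bool true $  match true
  3  $ true H         bool true $       expand H → bool R H
  4  $ true H R bool  bool true $       match bool
  5  $ true H R       true $            expand R → epsilon
  6  $ true H         true $            expand H → epsilon
  7  $ true           true $            match true
Accept reached after 7 steps.

7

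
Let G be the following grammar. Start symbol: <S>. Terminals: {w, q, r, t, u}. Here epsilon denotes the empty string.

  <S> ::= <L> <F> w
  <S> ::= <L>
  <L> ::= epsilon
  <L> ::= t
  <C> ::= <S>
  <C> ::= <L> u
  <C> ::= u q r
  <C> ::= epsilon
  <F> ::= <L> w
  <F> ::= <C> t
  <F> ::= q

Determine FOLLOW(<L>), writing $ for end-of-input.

FIRST(<L>) = {epsilon, t}
FIRST(<S>) = {epsilon, q, t, u, w}  (via <L> <F> w, <L>)
FIRST(<C>) = {epsilon, q, t, u, w}  (via <S>, <L> u)
FIRST(<F>) = {q, t, u, w}  (via <L> w, <C> t)
FOLLOW(<S>) includes $ since <S> is the start symbol.
FOLLOW(<C>): in <F>::=<C> t, <C> is followed by t with FIRST {t}. Thus FOLLOW(<C>) = {t}.
FOLLOW(<S>): in <C>::=<S>, the suffix after <S> is empty, so FOLLOW(<S>) ⊇ FOLLOW(<C>) = {t}. Thus FOLLOW(<S>) = {$, t}.
FOLLOW(<L>): in <S>::=<L> <F> w, <L> is followed by <F> w with FIRST {q, t, u, w}; in <S>::=<L>, the suffix after <L> is empty, so FOLLOW(<L>) ⊇ FOLLOW(<S>) = {$, t}; in <C>::=<L> u, <L> is followed by u with FIRST {u}; in <F>::=<L> w, <L> is followed by w with FIRST {w}. Thus FOLLOW(<L>) = {$, q, t, u, w}.
FOLLOW(<F>): in <S>::=<L> <F> w, <F> is followed by w with FIRST {w}. Thus FOLLOW(<F>) = {w}.

{$, q, t, u, w}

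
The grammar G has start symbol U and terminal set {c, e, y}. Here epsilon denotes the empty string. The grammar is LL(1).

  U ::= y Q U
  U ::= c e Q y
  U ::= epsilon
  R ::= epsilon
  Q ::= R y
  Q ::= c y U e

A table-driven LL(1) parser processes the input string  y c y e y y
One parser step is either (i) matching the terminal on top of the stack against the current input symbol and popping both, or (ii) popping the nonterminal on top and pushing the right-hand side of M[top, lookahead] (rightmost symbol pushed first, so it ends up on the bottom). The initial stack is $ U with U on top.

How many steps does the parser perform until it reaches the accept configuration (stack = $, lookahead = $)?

13

step 1: stack=$ U  input=y c y e y y $  — expand U ::= y Q U
step 2: stack=$ U Q y  input=y c y e y y $  — match y
step 3: stack=$ U Q  input=c y e y y $  — expand Q ::= c y U e
step 4: stack=$ U e U y c  input=c y e y y $  — match c
step 5: stack=$ U e U y  input=y e y y $  — match y
step 6: stack=$ U e U  input=e y y $  — expand U ::= epsilon
step 7: stack=$ U e  input=e y y $  — match e
step 8: stack=$ U  input=y y $  — expand U ::= y Q U
step 9: stack=$ U Q y  input=y y $  — match y
step 10: stack=$ U Q  input=y $  — expand Q ::= R y
step 11: stack=$ U y R  input=y $  — expand R ::= epsilon
step 12: stack=$ U y  input=y $  — match y
step 13: stack=$ U  input=$  — expand U ::= epsilon
Accept reached after 13 steps.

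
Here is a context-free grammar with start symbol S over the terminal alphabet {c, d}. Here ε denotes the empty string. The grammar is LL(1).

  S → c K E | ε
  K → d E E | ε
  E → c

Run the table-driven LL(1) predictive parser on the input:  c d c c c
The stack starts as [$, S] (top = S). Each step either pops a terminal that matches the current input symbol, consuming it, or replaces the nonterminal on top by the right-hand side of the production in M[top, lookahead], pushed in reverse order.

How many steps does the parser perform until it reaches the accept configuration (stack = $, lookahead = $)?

10

      Stack      Input        Action
   1  $ S        c d c c c $  expand S → c K E
   2  $ E K c    c d c c c $  match c
   3  $ E K      d c c c $    expand K → d E E
   4  $ E E E d  d c c c $    match d
   5  $ E E E    c c c $      expand E → c
   6  $ E E c    c c c $      match c
   7  $ E E      c c $        expand E → c
   8  $ E c      c c $        match c
   9  $ E        c $          expand E → c
  10  $ c        c $          match c
Accept reached after 10 steps.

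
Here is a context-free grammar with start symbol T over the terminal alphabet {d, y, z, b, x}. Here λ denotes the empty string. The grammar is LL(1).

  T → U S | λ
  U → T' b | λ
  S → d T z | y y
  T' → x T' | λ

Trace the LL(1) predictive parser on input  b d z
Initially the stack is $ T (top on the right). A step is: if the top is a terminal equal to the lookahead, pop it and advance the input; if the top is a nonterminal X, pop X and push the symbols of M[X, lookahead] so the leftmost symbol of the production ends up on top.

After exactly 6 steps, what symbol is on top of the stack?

T

step 1: stack=$ T  input=b d z $  — expand T → U S
step 2: stack=$ S U  input=b d z $  — expand U → T' b
step 3: stack=$ S b T'  input=b d z $  — expand T' → λ
step 4: stack=$ S b  input=b d z $  — match b
step 5: stack=$ S  input=d z $  — expand S → d T z
step 6: stack=$ z T d  input=d z $  — match d
Stack after step 6: $ z T (top = T).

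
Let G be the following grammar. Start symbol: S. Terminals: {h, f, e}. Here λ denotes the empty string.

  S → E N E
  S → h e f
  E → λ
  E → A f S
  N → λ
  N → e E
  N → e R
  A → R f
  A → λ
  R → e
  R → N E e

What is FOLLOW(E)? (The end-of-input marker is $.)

FIRST(N): from N→λ we get {λ}; from N→e E we get {e}; from N→e R we get {e}. So FIRST(N) = {λ, e}.
FIRST(S): from S→E N E we get {λ, e, f}; from S→h e f we get {h}. So FIRST(S) = {λ, e, f, h}.
FIRST(E): from E→λ we get {λ}; from E→A f S we get {e, f}. So FIRST(E) = {λ, e, f}.
FIRST(R): from R→e we get {e}; from R→N E e we get {e, f}. So FIRST(R) = {e, f}.
FIRST(A): from A→R f we get {e, f}; from A→λ we get {λ}. So FIRST(A) = {λ, e, f}.
FOLLOW(S) includes $ since S is the start symbol.
FOLLOW(A): in E→A f S, A is followed by f S with FIRST {f}. Thus FOLLOW(A) = {f}.
FOLLOW(S): in E→A f S, the suffix after S is empty, so FOLLOW(S) ⊇ FOLLOW(E) = {$, e, f}. Thus FOLLOW(S) = {$, e, f}.
FOLLOW(N): in S→E N E, N is followed by E with FIRST {λ, e, f}; in S→E N E, the suffix after N is nullable, so FOLLOW(N) ⊇ FOLLOW(S) = {$, e, f}; in R→N E e, N is followed by E e with FIRST {e, f}. Thus FOLLOW(N) = {$, e, f}.
FOLLOW(E): in S→E N E (occurrence 1), E is followed by N E with FIRST {λ, e, f}; in S→E N E (occurrence 1), the suffix after E is nullable, so FOLLOW(E) ⊇ FOLLOW(S) = {$, e, f}; in S→E N E (occurrence 2), the suffix after E is empty, so FOLLOW(E) ⊇ FOLLOW(S) = {$, e, f}; in N→e E, the suffix after E is empty, so FOLLOW(E) ⊇ FOLLOW(N) = {$, e, f}; in R→N E e, E is followed by e with FIRST {e}. Thus FOLLOW(E) = {$, e, f}.
FOLLOW(R): in N→e R, the suffix after R is empty, so FOLLOW(R) ⊇ FOLLOW(N) = {$, e, f}; in A→R f, R is followed by f with FIRST {f}. Thus FOLLOW(R) = {$, e, f}.

{$, e, f}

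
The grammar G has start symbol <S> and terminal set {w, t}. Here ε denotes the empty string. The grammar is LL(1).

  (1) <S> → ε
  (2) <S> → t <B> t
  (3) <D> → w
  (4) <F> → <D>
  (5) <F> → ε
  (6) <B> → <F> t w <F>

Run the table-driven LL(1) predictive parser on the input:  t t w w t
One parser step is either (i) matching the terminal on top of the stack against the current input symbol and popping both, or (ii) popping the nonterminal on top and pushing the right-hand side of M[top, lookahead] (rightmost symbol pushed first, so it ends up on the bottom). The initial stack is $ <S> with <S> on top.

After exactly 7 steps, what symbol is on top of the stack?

step 1: stack=$ <S>  input=t t w w t $  — expand <S> → t <B> t
step 2: stack=$ t <B> t  input=t t w w t $  — match t
step 3: stack=$ t <B>  input=t w w t $  — expand <B> → <F> t w <F>
step 4: stack=$ t <F> w t <F>  input=t w w t $  — expand <F> → ε
step 5: stack=$ t <F> w t  input=t w w t $  — match t
step 6: stack=$ t <F> w  input=w w t $  — match w
step 7: stack=$ t <F>  input=w t $  — expand <F> → <D>
Stack after step 7: $ t <D> (top = <D>).

<D>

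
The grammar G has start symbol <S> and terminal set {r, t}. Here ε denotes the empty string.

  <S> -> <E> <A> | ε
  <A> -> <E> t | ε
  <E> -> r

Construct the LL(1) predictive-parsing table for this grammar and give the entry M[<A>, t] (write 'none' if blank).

none

FIRST(<E>) = {r}
FIRST(<S>) = {ε, r}  (via <E> <A>)
FIRST(<A>) = {ε, r}  (via <E> t)
FOLLOW(<S>) includes $ since <S> is the start symbol.
FOLLOW(<S>): <S> appears on no right-hand side. Thus FOLLOW(<S>) = {$}.
FOLLOW(<A>): in <S>-><E> <A>, the suffix after <A> is empty, so FOLLOW(<A>) ⊇ FOLLOW(<S>) = {$}. Thus FOLLOW(<A>) = {$}.
For <A> -> <E> t: FIRST(<E> t) = {r}, so it goes in M[<A>, t] for t ∈ {r}.
For <A> -> ε: FIRST(ε) = {ε}, so it goes in M[<A>, t] for t ∈ {}; since ε ∈ FIRST, also for every t ∈ FOLLOW(<A>) = {$}.
None of these place a production in M[<A>, t].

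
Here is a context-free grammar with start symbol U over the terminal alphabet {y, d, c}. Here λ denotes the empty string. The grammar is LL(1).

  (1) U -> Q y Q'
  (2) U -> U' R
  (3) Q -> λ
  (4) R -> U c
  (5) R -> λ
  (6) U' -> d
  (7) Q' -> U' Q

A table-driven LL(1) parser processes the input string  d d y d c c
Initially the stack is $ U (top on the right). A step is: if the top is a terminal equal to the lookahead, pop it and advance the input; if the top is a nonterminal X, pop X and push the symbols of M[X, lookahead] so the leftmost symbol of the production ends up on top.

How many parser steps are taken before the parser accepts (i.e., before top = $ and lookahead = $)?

17

step 1: stack=$ U  input=d d y d c c $  — expand U -> U' R
step 2: stack=$ R U'  input=d d y d c c $  — expand U' -> d
step 3: stack=$ R d  input=d d y d c c $  — match d
step 4: stack=$ R  input=d y d c c $  — expand R -> U c
step 5: stack=$ c U  input=d y d c c $  — expand U -> U' R
step 6: stack=$ c R U'  input=d y d c c $  — expand U' -> d
step 7: stack=$ c R d  input=d y d c c $  — match d
step 8: stack=$ c R  input=y d c c $  — expand R -> U c
step 9: stack=$ c c U  input=y d c c $  — expand U -> Q y Q'
step 10: stack=$ c c Q' y Q  input=y d c c $  — expand Q -> λ
step 11: stack=$ c c Q' y  input=y d c c $  — match y
step 12: stack=$ c c Q'  input=d c c $  — expand Q' -> U' Q
step 13: stack=$ c c Q U'  input=d c c $  — expand U' -> d
step 14: stack=$ c c Q d  input=d c c $  — match d
step 15: stack=$ c c Q  input=c c $  — expand Q -> λ
step 16: stack=$ c c  input=c c $  — match c
step 17: stack=$ c  input=c $  — match c
Accept reached after 17 steps.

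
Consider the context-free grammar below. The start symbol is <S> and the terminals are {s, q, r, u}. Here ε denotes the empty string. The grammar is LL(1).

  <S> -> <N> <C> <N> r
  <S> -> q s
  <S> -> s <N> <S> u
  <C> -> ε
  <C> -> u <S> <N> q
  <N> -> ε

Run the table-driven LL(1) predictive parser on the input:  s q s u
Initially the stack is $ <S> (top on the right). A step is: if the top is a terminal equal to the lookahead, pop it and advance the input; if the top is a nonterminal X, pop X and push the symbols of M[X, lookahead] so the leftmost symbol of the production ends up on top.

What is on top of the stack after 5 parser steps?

step 1: stack=$ <S>  input=s q s u $  — expand <S> -> s <N> <S> u
step 2: stack=$ u <S> <N> s  input=s q s u $  — match s
step 3: stack=$ u <S> <N>  input=q s u $  — expand <N> -> ε
step 4: stack=$ u <S>  input=q s u $  — expand <S> -> q s
step 5: stack=$ u s q  input=q s u $  — match q
Stack after step 5: $ u s (top = s).

s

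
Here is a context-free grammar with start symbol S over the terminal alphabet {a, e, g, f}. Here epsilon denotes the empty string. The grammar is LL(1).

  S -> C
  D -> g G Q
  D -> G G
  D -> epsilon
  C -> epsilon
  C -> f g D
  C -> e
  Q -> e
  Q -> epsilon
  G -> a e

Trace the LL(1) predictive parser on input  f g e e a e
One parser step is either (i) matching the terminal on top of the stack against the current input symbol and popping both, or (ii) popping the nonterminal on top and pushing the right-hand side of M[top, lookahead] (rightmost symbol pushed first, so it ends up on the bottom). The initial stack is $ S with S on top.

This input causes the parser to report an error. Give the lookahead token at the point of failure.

     Stack    Input          Action
  1  $ S      f g e e a e $  expand S -> C
  2  $ C      f g e e a e $  expand C -> f g D
  3  $ D g f  f g e e a e $  match f
  4  $ D g    g e e a e $    match g
  5  $ D      e e a e $      error: M[D, e] is empty

e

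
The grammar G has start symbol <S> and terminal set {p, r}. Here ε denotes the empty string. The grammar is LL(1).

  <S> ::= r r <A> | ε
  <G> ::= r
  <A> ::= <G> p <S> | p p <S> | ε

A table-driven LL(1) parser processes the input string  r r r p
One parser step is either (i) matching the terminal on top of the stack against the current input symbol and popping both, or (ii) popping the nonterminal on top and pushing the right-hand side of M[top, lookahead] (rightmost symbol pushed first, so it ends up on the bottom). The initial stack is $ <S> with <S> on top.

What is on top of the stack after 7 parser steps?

     Stack        Input      Action
  1  $ <S>        r r r p $  expand <S> ::= r r <A>
  2  $ <A> r r    r r r p $  match r
  3  $ <A> r      r r p $    match r
  4  $ <A>        r p $      expand <A> ::= <G> p <S>
  5  $ <S> p <G>  r p $      expand <G> ::= r
  6  $ <S> p r    r p $      match r
  7  $ <S> p      p $        match p
Stack after step 7: $ <S> (top = <S>).

<S>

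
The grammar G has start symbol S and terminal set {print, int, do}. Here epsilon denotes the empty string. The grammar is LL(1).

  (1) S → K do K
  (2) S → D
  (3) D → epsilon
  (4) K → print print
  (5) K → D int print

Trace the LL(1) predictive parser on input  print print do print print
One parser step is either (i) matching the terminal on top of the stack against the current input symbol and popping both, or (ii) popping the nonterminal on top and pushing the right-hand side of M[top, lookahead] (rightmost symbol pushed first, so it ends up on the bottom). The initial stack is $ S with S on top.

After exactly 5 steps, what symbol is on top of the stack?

     Stack               Input                         Action
  1  $ S                 print print do print print $  expand S → K do K
  2  $ K do K            print print do print print $  expand K → print print
  3  $ K do print print  print print do print print $  match print
  4  $ K do print        print do print print $        match print
  5  $ K do              do print print $              match do
Stack after step 5: $ K (top = K).

K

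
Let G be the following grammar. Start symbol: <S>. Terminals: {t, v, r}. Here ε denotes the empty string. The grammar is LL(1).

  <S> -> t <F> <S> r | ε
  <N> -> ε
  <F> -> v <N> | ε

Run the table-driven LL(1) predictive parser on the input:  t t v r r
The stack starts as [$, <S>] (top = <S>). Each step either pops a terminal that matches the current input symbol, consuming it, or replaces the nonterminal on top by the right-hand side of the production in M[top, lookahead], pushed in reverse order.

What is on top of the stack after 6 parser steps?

v

step 1: stack=$ <S>  input=t t v r r $  — expand <S> -> t <F> <S> r
step 2: stack=$ r <S> <F> t  input=t t v r r $  — match t
step 3: stack=$ r <S> <F>  input=t v r r $  — expand <F> -> ε
step 4: stack=$ r <S>  input=t v r r $  — expand <S> -> t <F> <S> r
step 5: stack=$ r r <S> <F> t  input=t v r r $  — match t
step 6: stack=$ r r <S> <F>  input=v r r $  — expand <F> -> v <N>
Stack after step 6: $ r r <S> <N> v (top = v).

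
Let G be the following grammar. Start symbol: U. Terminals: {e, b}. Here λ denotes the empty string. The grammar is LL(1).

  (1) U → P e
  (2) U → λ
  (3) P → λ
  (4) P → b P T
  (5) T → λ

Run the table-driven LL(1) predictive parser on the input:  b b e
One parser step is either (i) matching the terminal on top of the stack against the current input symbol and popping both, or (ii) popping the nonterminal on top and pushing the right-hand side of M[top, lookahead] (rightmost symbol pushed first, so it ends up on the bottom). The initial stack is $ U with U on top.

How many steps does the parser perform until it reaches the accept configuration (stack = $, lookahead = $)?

     Stack        Input    Action
  1  $ U          b b e $  expand U → P e
  2  $ e P        b b e $  expand P → b P T
  3  $ e T P b    b b e $  match b
  4  $ e T P      b e $    expand P → b P T
  5  $ e T T P b  b e $    match b
  6  $ e T T P    e $      expand P → λ
  7  $ e T T      e $      expand T → λ
  8  $ e T        e $      expand T → λ
  9  $ e          e $      match e
Accept reached after 9 steps.

9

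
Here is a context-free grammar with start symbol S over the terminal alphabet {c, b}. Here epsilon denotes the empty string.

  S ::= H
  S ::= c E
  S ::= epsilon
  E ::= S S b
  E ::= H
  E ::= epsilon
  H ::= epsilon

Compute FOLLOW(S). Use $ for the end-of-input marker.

{$, b, c}

FIRST(H): from H::=epsilon we get {epsilon}. So FIRST(H) = {epsilon}.
FIRST(S): from S::=H we get {epsilon}; from S::=c E we get {c}; from S::=epsilon we get {epsilon}. So FIRST(S) = {epsilon, c}.
FIRST(E): from E::=S S b we get {b, c}; from E::=H we get {epsilon}; from E::=epsilon we get {epsilon}. So FIRST(E) = {epsilon, b, c}.
FOLLOW(S) includes $ since S is the start symbol.
FOLLOW(S): in E::=S S b (occurrence 1), S is followed by S b with FIRST {b, c}; in E::=S S b (occurrence 2), S is followed by b with FIRST {b}. Thus FOLLOW(S) = {$, b, c}.
FOLLOW(E): in S::=c E, the suffix after E is empty, so FOLLOW(E) ⊇ FOLLOW(S) = {$, b, c}. Thus FOLLOW(E) = {$, b, c}.
FOLLOW(H): in S::=H, the suffix after H is empty, so FOLLOW(H) ⊇ FOLLOW(S) = {$, b, c}; in E::=H, the suffix after H is empty, so FOLLOW(H) ⊇ FOLLOW(E) = {$, b, c}. Thus FOLLOW(H) = {$, b, c}.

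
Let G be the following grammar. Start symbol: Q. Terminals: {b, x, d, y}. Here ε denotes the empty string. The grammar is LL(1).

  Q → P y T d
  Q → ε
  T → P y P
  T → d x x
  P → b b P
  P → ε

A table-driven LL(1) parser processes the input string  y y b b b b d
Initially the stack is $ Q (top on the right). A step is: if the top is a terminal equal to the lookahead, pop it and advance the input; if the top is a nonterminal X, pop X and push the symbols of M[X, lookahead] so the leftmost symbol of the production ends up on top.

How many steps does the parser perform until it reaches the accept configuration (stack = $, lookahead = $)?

14

step 1: stack=$ Q  input=y y b b b b d $  — expand Q → P y T d
step 2: stack=$ d T y P  input=y y b b b b d $  — expand P → ε
step 3: stack=$ d T y  input=y y b b b b d $  — match y
step 4: stack=$ d T  input=y b b b b d $  — expand T → P y P
step 5: stack=$ d P y P  input=y b b b b d $  — expand P → ε
step 6: stack=$ d P y  input=y b b b b d $  — match y
step 7: stack=$ d P  input=b b b b d $  — expand P → b b P
step 8: stack=$ d P b b  input=b b b b d $  — match b
step 9: stack=$ d P b  input=b b b d $  — match b
step 10: stack=$ d P  input=b b d $  — expand P → b b P
step 11: stack=$ d P b b  input=b b d $  — match b
step 12: stack=$ d P b  input=b d $  — match b
step 13: stack=$ d P  input=d $  — expand P → ε
step 14: stack=$ d  input=d $  — match d
Accept reached after 14 steps.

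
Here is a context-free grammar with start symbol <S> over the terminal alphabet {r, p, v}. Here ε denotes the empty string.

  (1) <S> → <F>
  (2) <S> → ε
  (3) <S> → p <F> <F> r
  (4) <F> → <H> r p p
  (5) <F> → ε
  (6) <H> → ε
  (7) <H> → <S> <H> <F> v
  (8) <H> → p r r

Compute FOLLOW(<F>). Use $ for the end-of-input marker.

FIRST(<S>): from <S>→<F> we get {ε, p, r, v}; from <S>→ε we get {ε}; from <S>→p <F> <F> r we get {p}. So FIRST(<S>) = {ε, p, r, v}.
FIRST(<F>): from <F>→<H> r p p we get {p, r, v}; from <F>→ε we get {ε}. So FIRST(<F>) = {ε, p, r, v}.
FIRST(<H>): from <H>→ε we get {ε}; from <H>→<S> <H> <F> v we get {p, r, v}; from <H>→p r r we get {p}. So FIRST(<H>) = {ε, p, r, v}.
FOLLOW(<S>) includes $ since <S> is the start symbol.
FOLLOW(<S>): in <H>→<S> <H> <F> v, <S> is followed by <H> <F> v with FIRST {p, r, v}. Thus FOLLOW(<S>) = {$, p, r, v}.
FOLLOW(<F>): in <S>→<F>, the suffix after <F> is empty, so FOLLOW(<F>) ⊇ FOLLOW(<S>) = {$, p, r, v}; in <S>→p <F> <F> r (occurrence 1), <F> is followed by <F> r with FIRST {p, r, v}; in <S>→p <F> <F> r (occurrence 2), <F> is followed by r with FIRST {r}; in <H>→<S> <H> <F> v, <F> is followed by v with FIRST {v}. Thus FOLLOW(<F>) = {$, p, r, v}.
FOLLOW(<H>): in <F>→<H> r p p, <H> is followed by r p p with FIRST {r}; in <H>→<S> <H> <F> v, <H> is followed by <F> v with FIRST {p, r, v}. Thus FOLLOW(<H>) = {p, r, v}.

{$, p, r, v}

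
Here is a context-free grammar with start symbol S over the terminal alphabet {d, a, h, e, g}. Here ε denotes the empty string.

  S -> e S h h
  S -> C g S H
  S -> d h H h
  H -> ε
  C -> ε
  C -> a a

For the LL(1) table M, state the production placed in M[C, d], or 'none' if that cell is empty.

none

FIRST(H) = {ε}
FIRST(C) = {ε, a}
FIRST(S) = {a, d, e, g}  (via C g S H)
FOLLOW(S) includes $ since S is the start symbol.
FOLLOW(C): in S->C g S H, C is followed by g S H with FIRST {g}. Thus FOLLOW(C) = {g}.
For C -> ε: FIRST(ε) = {ε}, so it goes in M[C, t] for t ∈ {}; since ε ∈ FIRST, also for every t ∈ FOLLOW(C) = {g}.
For C -> a a: FIRST(a a) = {a}, so it goes in M[C, t] for t ∈ {a}.
None of these place a production in M[C, d].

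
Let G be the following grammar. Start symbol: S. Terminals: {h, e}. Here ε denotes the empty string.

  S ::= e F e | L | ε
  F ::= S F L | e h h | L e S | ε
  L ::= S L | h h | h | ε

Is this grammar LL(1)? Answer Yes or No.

No

FIRST(S) = {ε, e, h}
FIRST(F) = {ε, e, h}
FIRST(L) = {ε, e, h}
FOLLOW(S) = {$, e, h}
FOLLOW(F) = {e, h}
FOLLOW(L) = {$, e, h}
Cell M[F, e] receives both F ::= S F L and F ::= e h h and F ::= L e S and F ::= ε — the grammar is not LL(1).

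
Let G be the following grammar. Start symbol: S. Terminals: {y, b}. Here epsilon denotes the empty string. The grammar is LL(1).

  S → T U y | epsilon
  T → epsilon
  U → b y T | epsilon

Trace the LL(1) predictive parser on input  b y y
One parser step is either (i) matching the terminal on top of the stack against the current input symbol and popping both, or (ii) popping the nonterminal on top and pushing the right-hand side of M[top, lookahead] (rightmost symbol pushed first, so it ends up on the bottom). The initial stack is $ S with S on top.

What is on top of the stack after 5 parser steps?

T

step 1: stack=$ S  input=b y y $  — expand S → T U y
step 2: stack=$ y U T  input=b y y $  — expand T → epsilon
step 3: stack=$ y U  input=b y y $  — expand U → b y T
step 4: stack=$ y T y b  input=b y y $  — match b
step 5: stack=$ y T y  input=y y $  — match y
Stack after step 5: $ y T (top = T).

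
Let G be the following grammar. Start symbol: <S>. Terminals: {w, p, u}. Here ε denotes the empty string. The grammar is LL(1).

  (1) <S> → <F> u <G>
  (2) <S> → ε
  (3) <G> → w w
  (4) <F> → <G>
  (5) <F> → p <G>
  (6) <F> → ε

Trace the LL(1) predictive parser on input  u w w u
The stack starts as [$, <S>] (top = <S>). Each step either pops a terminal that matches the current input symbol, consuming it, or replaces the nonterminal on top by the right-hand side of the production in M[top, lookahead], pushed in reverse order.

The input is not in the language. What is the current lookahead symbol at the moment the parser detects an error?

u

step 1: stack=$ <S>  input=u w w u $  — expand <S> → <F> u <G>
step 2: stack=$ <G> u <F>  input=u w w u $  — expand <F> → ε
step 3: stack=$ <G> u  input=u w w u $  — match u
step 4: stack=$ <G>  input=w w u $  — expand <G> → w w
step 5: stack=$ w w  input=w w u $  — match w
step 6: stack=$ w  input=w u $  — match w
step 7: stack=$  input=u $  — error: stack empty but input remains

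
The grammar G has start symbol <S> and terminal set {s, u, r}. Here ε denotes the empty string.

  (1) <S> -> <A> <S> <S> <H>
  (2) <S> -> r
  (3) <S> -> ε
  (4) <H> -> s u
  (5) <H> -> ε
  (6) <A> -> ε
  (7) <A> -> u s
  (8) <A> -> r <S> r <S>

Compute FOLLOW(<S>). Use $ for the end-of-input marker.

FIRST(<H>): from <H>->s u we get {s}; from <H>->ε we get {ε}. So FIRST(<H>) = {ε, s}.
FIRST(<A>): from <A>->ε we get {ε}; from <A>->u s we get {u}; from <A>->r <S> r <S> we get {r}. So FIRST(<A>) = {ε, r, u}.
FIRST(<S>): from <S>-><A> <S> <S> <H> we get {ε, r, s, u}; from <S>->r we get {r}; from <S>->ε we get {ε}. So FIRST(<S>) = {ε, r, s, u}.
FOLLOW(<S>) includes $ since <S> is the start symbol.
FOLLOW(<S>): in <S>-><A> <S> <S> <H> (occurrence 1), <S> is followed by <S> <H> with FIRST {ε, r, s, u}; in <S>-><A> <S> <S> <H> (occurrence 1), the suffix after <S> is nullable (adds nothing new); in <S>-><A> <S> <S> <H> (occurrence 2), <S> is followed by <H> with FIRST {ε, s}; in <S>-><A> <S> <S> <H> (occurrence 2), the suffix after <S> is nullable (adds nothing new); in <A>->r <S> r <S> (occurrence 1), <S> is followed by r <S> with FIRST {r}; in <A>->r <S> r <S> (occurrence 2), the suffix after <S> is empty, so FOLLOW(<S>) ⊇ FOLLOW(<A>) = {$, r, s, u}. Thus FOLLOW(<S>) = {$, r, s, u}.
FOLLOW(<H>): in <S>-><A> <S> <S> <H>, the suffix after <H> is empty, so FOLLOW(<H>) ⊇ FOLLOW(<S>) = {$, r, s, u}. Thus FOLLOW(<H>) = {$, r, s, u}.
FOLLOW(<A>): in <S>-><A> <S> <S> <H>, <A> is followed by <S> <S> <H> with FIRST {ε, r, s, u}; in <S>-><A> <S> <S> <H>, the suffix after <A> is nullable, so FOLLOW(<A>) ⊇ FOLLOW(<S>) = {$, r, s, u}. Thus FOLLOW(<A>) = {$, r, s, u}.

{$, r, s, u}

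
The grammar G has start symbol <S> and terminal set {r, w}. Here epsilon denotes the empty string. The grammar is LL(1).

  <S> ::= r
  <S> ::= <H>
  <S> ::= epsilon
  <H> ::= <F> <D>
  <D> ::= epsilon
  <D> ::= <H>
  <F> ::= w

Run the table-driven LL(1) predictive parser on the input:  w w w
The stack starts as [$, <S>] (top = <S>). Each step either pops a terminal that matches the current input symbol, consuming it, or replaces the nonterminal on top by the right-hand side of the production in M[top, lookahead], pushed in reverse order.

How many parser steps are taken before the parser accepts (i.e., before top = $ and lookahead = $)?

13

      Stack      Input    Action
   1  $ <S>      w w w $  expand <S> ::= <H>
   2  $ <H>      w w w $  expand <H> ::= <F> <D>
   3  $ <D> <F>  w w w $  expand <F> ::= w
   4  $ <D> w    w w w $  match w
   5  $ <D>      w w $    expand <D> ::= <H>
   6  $ <H>      w w $    expand <H> ::= <F> <D>
   7  $ <D> <F>  w w $    expand <F> ::= w
   8  $ <D> w    w w $    match w
   9  $ <D>      w $      expand <D> ::= <H>
  10  $ <H>      w $      expand <H> ::= <F> <D>
  11  $ <D> <F>  w $      expand <F> ::= w
  12  $ <D> w    w $      match w
  13  $ <D>      $        expand <D> ::= epsilon
Accept reached after 13 steps.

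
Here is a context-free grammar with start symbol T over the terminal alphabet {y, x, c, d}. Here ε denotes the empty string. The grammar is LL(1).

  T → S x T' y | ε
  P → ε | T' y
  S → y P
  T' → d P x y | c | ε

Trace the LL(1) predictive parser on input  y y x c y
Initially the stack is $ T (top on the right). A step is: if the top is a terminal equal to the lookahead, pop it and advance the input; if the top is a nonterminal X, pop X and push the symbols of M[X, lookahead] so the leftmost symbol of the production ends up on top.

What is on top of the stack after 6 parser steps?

step 1: stack=$ T  input=y y x c y $  — expand T → S x T' y
step 2: stack=$ y T' x S  input=y y x c y $  — expand S → y P
step 3: stack=$ y T' x P y  input=y y x c y $  — match y
step 4: stack=$ y T' x P  input=y x c y $  — expand P → T' y
step 5: stack=$ y T' x y T'  input=y x c y $  — expand T' → ε
step 6: stack=$ y T' x y  input=y x c y $  — match y
Stack after step 6: $ y T' x (top = x).

x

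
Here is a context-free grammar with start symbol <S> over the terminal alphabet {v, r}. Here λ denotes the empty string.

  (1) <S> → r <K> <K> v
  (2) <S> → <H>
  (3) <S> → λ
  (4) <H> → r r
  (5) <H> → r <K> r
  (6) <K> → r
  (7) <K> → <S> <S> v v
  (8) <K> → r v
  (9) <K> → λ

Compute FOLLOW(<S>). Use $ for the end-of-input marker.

FIRST(<H>): from <H>→r r we get {r}; from <H>→r <K> r we get {r}. So FIRST(<H>) = {r}.
FIRST(<S>): from <S>→r <K> <K> v we get {r}; from <S>→<H> we get {r}; from <S>→λ we get {λ}. So FIRST(<S>) = {λ, r}.
FIRST(<K>): from <K>→r we get {r}; from <K>→<S> <S> v v we get {r, v}; from <K>→r v we get {r}; from <K>→λ we get {λ}. So FIRST(<K>) = {λ, r, v}.
FOLLOW(<S>) includes $ since <S> is the start symbol.
FOLLOW(<S>): in <K>→<S> <S> v v (occurrence 1), <S> is followed by <S> v v with FIRST {r, v}; in <K>→<S> <S> v v (occurrence 2), <S> is followed by v v with FIRST {v}. Thus FOLLOW(<S>) = {$, r, v}.
FOLLOW(<H>): in <S>→<H>, the suffix after <H> is empty, so FOLLOW(<H>) ⊇ FOLLOW(<S>) = {$, r, v}. Thus FOLLOW(<H>) = {$, r, v}.
FOLLOW(<K>): in <S>→r <K> <K> v (occurrence 1), <K> is followed by <K> v with FIRST {r, v}; in <S>→r <K> <K> v (occurrence 2), <K> is followed by v with FIRST {v}; in <H>→r <K> r, <K> is followed by r with FIRST {r}. Thus FOLLOW(<K>) = {r, v}.

{$, r, v}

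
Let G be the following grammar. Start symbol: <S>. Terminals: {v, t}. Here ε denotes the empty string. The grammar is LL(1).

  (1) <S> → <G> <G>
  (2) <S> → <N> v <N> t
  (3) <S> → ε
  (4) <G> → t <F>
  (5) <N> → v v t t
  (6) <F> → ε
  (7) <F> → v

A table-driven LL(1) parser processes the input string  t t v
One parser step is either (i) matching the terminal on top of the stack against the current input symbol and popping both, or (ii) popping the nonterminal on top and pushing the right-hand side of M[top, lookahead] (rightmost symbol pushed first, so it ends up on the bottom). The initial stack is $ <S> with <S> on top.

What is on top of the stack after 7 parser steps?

v

step 1: stack=$ <S>  input=t t v $  — expand <S> → <G> <G>
step 2: stack=$ <G> <G>  input=t t v $  — expand <G> → t <F>
step 3: stack=$ <G> <F> t  input=t t v $  — match t
step 4: stack=$ <G> <F>  input=t v $  — expand <F> → ε
step 5: stack=$ <G>  input=t v $  — expand <G> → t <F>
step 6: stack=$ <F> t  input=t v $  — match t
step 7: stack=$ <F>  input=v $  — expand <F> → v
Stack after step 7: $ v (top = v).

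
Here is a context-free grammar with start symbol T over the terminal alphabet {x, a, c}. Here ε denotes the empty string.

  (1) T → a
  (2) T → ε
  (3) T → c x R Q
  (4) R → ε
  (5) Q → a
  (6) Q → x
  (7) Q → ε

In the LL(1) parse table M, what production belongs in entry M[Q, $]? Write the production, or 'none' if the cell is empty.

FIRST(T): from T→a we get {a}; from T→ε we get {ε}; from T→c x R Q we get {c}. So FIRST(T) = {ε, a, c}.
FIRST(R): from R→ε we get {ε}. So FIRST(R) = {ε}.
FIRST(Q): from Q→a we get {a}; from Q→x we get {x}; from Q→ε we get {ε}. So FIRST(Q) = {ε, a, x}.
FOLLOW(T) includes $ since T is the start symbol.
FOLLOW(T): T appears on no right-hand side. Thus FOLLOW(T) = {$}.
FOLLOW(Q): in T→c x R Q, the suffix after Q is empty, so FOLLOW(Q) ⊇ FOLLOW(T) = {$}. Thus FOLLOW(Q) = {$}.
For Q → a: FIRST(a) = {a}, so it goes in M[Q, t] for t ∈ {a}.
For Q → x: FIRST(x) = {x}, so it goes in M[Q, t] for t ∈ {x}.
For Q → ε: FIRST(ε) = {ε}, so it goes in M[Q, t] for t ∈ {}; since ε ∈ FIRST, also for every t ∈ FOLLOW(Q) = {$}.

Q → ε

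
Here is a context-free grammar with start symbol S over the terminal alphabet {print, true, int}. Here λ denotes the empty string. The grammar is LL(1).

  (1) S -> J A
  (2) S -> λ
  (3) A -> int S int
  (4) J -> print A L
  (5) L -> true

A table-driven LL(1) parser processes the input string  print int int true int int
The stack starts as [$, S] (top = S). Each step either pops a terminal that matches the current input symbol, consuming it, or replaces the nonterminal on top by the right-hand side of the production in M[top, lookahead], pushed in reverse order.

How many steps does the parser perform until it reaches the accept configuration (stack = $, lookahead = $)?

      Stack            Input                         Action
   1  $ S              print int int true int int $  expand S -> J A
   2  $ A J            print int int true int int $  expand J -> print A L
   3  $ A L A print    print int int true int int $  match print
   4  $ A L A          int int true int int $        expand A -> int S int
   5  $ A L int S int  int int true int int $        match int
   6  $ A L int S      int true int int $            expand S -> λ
   7  $ A L int        int true int int $            match int
   8  $ A L            true int int $                expand L -> true
   9  $ A true         true int int $                match true
  10  $ A              int int $                     expand A -> int S int
  11  $ int S int      int int $                     match int
  12  $ int S          int $                         expand S -> λ
  13  $ int            int $                         match int
Accept reached after 13 steps.

13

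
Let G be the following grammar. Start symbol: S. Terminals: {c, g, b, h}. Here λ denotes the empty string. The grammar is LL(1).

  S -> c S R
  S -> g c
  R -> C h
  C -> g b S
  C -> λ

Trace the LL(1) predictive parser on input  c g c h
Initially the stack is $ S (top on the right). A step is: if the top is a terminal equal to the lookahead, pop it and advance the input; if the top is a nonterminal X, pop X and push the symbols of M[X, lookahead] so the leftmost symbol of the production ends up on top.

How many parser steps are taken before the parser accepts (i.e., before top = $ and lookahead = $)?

     Stack    Input      Action
  1  $ S      c g c h $  expand S -> c S R
  2  $ R S c  c g c h $  match c
  3  $ R S    g c h $    expand S -> g c
  4  $ R c g  g c h $    match g
  5  $ R c    c h $      match c
  6  $ R      h $        expand R -> C h
  7  $ h C    h $        expand C -> λ
  8  $ h      h $        match h
Accept reached after 8 steps.

8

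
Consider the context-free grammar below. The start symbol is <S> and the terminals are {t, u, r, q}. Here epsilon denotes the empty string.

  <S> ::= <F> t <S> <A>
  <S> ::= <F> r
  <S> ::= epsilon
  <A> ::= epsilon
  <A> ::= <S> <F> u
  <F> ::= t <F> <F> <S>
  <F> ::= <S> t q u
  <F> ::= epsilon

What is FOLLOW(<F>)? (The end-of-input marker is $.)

{r, t, u}

FIRST(<S>): from <S>::=<F> t <S> <A> we get {r, t}; from <S>::=<F> r we get {r, t}; from <S>::=epsilon we get {epsilon}. So FIRST(<S>) = {epsilon, r, t}.
FIRST(<F>): from <F>::=t <F> <F> <S> we get {t}; from <F>::=<S> t q u we get {r, t}; from <F>::=epsilon we get {epsilon}. So FIRST(<F>) = {epsilon, r, t}.
FIRST(<A>): from <A>::=epsilon we get {epsilon}; from <A>::=<S> <F> u we get {r, t, u}. So FIRST(<A>) = {epsilon, r, t, u}.
FOLLOW(<S>) includes $ since <S> is the start symbol.
FOLLOW(<F>): in <S>::=<F> t <S> <A>, <F> is followed by t <S> <A> with FIRST {t}; in <S>::=<F> r, <F> is followed by r with FIRST {r}; in <A>::=<S> <F> u, <F> is followed by u with FIRST {u}; in <F>::=t <F> <F> <S> (occurrence 1), <F> is followed by <F> <S> with FIRST {epsilon, r, t}; in <F>::=t <F> <F> <S> (occurrence 1), the suffix after <F> is nullable (adds nothing new); in <F>::=t <F> <F> <S> (occurrence 2), <F> is followed by <S> with FIRST {epsilon, r, t}; in <F>::=t <F> <F> <S> (occurrence 2), the suffix after <F> is nullable (adds nothing new). Thus FOLLOW(<F>) = {r, t, u}.
FOLLOW(<S>): in <S>::=<F> t <S> <A>, <S> is followed by <A> with FIRST {epsilon, r, t, u}; in <S>::=<F> t <S> <A>, the suffix after <S> is nullable (adds nothing new); in <A>::=<S> <F> u, <S> is followed by <F> u with FIRST {r, t, u}; in <F>::=t <F> <F> <S>, the suffix after <S> is empty, so FOLLOW(<S>) ⊇ FOLLOW(<F>) = {r, t, u}; in <F>::=<S> t q u, <S> is followed by t q u with FIRST {t}. Thus FOLLOW(<S>) = {$, r, t, u}.
FOLLOW(<A>): in <S>::=<F> t <S> <A>, the suffix after <A> is empty, so FOLLOW(<A>) ⊇ FOLLOW(<S>) = {$, r, t, u}. Thus FOLLOW(<A>) = {$, r, t, u}.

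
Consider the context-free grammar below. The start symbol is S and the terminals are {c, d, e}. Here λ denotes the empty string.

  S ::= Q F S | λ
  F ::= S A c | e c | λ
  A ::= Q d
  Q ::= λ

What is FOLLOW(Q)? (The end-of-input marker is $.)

{$, d, e}

FIRST(Q) = {λ}
FIRST(A) = {d}  (via Q d)
FIRST(S) = {λ, d, e}  (via Q F S)
FIRST(F) = {λ, d, e}  (via S A c)
FOLLOW(S) includes $ since S is the start symbol.
FOLLOW(S): in S::=Q F S, the suffix after S is empty (adds nothing new); in F::=S A c, S is followed by A c with FIRST {d}. Thus FOLLOW(S) = {$, d}.
FOLLOW(F): in S::=Q F S, F is followed by S with FIRST {λ, d, e}; in S::=Q F S, the suffix after F is nullable, so FOLLOW(F) ⊇ FOLLOW(S) = {$, d}. Thus FOLLOW(F) = {$, d, e}.
FOLLOW(A): in F::=S A c, A is followed by c with FIRST {c}. Thus FOLLOW(A) = {c}.
FOLLOW(Q): in S::=Q F S, Q is followed by F S with FIRST {λ, d, e}; in S::=Q F S, the suffix after Q is nullable, so FOLLOW(Q) ⊇ FOLLOW(S) = {$, d}; in A::=Q d, Q is followed by d with FIRST {d}. Thus FOLLOW(Q) = {$, d, e}.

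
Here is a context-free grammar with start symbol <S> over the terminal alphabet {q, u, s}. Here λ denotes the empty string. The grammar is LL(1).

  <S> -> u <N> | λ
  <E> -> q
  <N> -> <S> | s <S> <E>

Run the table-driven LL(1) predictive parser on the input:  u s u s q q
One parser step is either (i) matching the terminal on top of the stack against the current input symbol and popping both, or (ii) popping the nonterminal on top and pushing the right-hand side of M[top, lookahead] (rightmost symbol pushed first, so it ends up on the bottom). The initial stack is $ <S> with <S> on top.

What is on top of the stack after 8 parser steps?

<S>

     Stack            Input          Action
  1  $ <S>            u s u s q q $  expand <S> -> u <N>
  2  $ <N> u          u s u s q q $  match u
  3  $ <N>            s u s q q $    expand <N> -> s <S> <E>
  4  $ <E> <S> s      s u s q q $    match s
  5  $ <E> <S>        u s q q $      expand <S> -> u <N>
  6  $ <E> <N> u      u s q q $      match u
  7  $ <E> <N>        s q q $        expand <N> -> s <S> <E>
  8  $ <E> <E> <S> s  s q q $        match s
Stack after step 8: $ <E> <E> <S> (top = <S>).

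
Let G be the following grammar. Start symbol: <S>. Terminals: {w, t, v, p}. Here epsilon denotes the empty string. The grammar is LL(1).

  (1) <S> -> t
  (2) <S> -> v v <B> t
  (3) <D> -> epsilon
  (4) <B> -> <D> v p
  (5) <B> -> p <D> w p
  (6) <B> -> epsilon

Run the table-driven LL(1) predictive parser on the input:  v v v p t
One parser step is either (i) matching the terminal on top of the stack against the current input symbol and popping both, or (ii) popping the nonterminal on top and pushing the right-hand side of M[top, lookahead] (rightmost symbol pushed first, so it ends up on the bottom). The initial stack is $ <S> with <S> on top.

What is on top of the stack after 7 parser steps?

step 1: stack=$ <S>  input=v v v p t $  — expand <S> -> v v <B> t
step 2: stack=$ t <B> v v  input=v v v p t $  — match v
step 3: stack=$ t <B> v  input=v v p t $  — match v
step 4: stack=$ t <B>  input=v p t $  — expand <B> -> <D> v p
step 5: stack=$ t p v <D>  input=v p t $  — expand <D> -> epsilon
step 6: stack=$ t p v  input=v p t $  — match v
step 7: stack=$ t p  input=p t $  — match p
Stack after step 7: $ t (top = t).

t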